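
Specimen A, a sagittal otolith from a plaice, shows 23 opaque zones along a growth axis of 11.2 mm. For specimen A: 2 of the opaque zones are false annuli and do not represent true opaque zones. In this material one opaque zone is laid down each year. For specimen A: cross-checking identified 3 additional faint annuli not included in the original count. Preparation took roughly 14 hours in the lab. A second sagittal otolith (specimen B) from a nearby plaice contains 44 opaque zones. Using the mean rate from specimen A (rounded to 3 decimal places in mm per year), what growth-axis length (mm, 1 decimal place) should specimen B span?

20.5 mm

Specimen A: correcting the raw count gives 23 − 2 + 3 = 24 true opaque zones.
A: 11.2 mm over 24 years gives 11.2 / 24 ≈ 0.467 mm/yr.
For B, 0.467 mm/year × 44 years = 20.5 mm.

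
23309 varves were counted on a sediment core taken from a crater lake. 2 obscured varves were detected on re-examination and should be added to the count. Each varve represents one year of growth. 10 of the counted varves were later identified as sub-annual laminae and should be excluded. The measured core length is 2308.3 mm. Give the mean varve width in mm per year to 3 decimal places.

True varve count = 23309 − 10 + 2 = 23301.
Extension rate ≈ 2308.3 / 23301 = 0.099 mm per year.

0.099 mm per year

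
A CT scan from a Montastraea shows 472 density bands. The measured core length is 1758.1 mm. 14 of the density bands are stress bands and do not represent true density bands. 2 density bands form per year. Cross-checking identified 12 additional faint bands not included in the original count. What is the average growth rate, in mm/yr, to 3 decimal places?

After corrections the count is 472 − 14 + 12 = 470 density bands.
Dividing by 2 density bands per year: 470 / 2 = 235 years.
Extension rate ≈ 1758.1 / 235 = 7.481 mm/yr.

7.481 mm/yr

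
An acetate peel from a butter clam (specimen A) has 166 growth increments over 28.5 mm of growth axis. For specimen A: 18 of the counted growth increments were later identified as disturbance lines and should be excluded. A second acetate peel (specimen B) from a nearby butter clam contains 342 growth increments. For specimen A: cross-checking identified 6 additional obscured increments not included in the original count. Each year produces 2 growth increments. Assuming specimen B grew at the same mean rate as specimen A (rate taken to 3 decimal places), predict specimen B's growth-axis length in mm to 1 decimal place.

63.3 mm

Specimen A: true growth increment count = 166 − 18 + 6 = 154.
Specimen A: dividing by 2 growth increments per year: 154 / 2 = 77 years.
A: Extension rate ≈ 28.5 / 77 = 0.370 mm/yr.
Specimen B: dividing by 2 growth increments per year: 342 / 2 = 171 years. For B, 0.370 mm/year × 171 years = 63.3 mm.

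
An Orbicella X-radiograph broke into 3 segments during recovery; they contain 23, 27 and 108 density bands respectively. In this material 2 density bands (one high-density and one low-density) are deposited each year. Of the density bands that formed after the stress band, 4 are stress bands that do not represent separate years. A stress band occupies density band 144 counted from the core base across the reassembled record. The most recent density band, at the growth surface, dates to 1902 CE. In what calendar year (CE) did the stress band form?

1897 CE

Total density bands = 23 + 27 + 108 = 158.
158 − 144 = 14 density bands lie beyond the stress band toward the growth surface.
14 − 4 false = 10 true density bands after the stress band.
With 2 density bands per year, 10 / 2 = 5 years.
1902 − 5 = 1897 CE.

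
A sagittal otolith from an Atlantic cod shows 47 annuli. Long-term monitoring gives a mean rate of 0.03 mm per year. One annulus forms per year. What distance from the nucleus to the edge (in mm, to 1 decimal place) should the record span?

1.4 mm

The record spans 47 years at 0.03 mm per year.
Predicted length = 0.03 mm/year × 47 years = 1.4 mm.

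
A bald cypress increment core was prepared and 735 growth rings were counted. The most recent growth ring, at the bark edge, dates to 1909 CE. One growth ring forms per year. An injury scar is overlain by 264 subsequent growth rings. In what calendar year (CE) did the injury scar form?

1645 CE

264 growth rings post-date the injury scar.
The growth ring at the bark edge is 1909 CE, so the injury scar dates to 1909 − 264 = 1645 CE.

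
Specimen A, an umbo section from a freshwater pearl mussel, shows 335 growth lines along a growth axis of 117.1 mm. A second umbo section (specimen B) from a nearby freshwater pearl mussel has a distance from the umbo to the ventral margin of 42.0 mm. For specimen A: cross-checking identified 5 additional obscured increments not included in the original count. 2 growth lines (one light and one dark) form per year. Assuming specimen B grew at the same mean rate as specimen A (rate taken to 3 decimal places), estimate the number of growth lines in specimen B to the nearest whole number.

Specimen A: true growth line count = 335 + 5 = 340.
Specimen A: dividing by 2 growth lines per year: 340 / 2 = 170 years.
A: Extension rate ≈ 117.1 / 170 = 0.689 mm/yr.
B spans 42.0 / 0.689 = 60.96 years; at 2 growth lines per year that is 60.96 × 2 ≈ 122 growth lines.

122 growth lines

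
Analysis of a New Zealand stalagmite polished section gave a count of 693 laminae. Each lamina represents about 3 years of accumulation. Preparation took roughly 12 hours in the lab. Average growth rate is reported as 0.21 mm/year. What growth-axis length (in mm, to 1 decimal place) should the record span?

436.6 mm

At 3 years per lamina, 693 × 3 = 2079 years.
2079 years at 0.21 mm/year gives 0.21 × 2079 = 436.6 mm.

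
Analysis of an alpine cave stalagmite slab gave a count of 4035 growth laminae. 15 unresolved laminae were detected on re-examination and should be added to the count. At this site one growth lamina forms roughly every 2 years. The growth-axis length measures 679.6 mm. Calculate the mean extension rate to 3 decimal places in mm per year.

Correcting the raw count gives 4035 + 15 = 4050 true growth laminae.
4050 growth laminae at 2 years each span 4050 × 2 = 8100 years.
Extension rate ≈ 679.6 / 8100 = 0.084 mm per year.

0.084 mm per year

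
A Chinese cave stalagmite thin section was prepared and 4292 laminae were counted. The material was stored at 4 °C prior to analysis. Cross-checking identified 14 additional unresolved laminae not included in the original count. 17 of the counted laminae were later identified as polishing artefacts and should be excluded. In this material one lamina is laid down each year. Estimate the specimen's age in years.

After corrections the count is 4292 − 17 + 14 = 4289 laminae.
One lamina per year makes the duration 4289 years.

4289 years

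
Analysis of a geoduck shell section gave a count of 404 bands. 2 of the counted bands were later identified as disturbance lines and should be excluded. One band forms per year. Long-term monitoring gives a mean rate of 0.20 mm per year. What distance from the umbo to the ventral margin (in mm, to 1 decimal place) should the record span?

80.4 mm

After corrections the count is 404 − 2 = 402 bands.
Predicted length = 0.20 mm/year × 402 years = 80.4 mm.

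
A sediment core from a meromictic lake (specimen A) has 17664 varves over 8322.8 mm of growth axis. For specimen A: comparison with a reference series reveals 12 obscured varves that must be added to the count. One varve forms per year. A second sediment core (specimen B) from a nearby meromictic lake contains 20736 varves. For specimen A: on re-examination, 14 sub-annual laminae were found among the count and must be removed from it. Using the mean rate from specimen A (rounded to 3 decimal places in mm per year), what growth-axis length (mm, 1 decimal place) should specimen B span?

9766.7 mm

Specimen A: true varve count = 17664 − 14 + 12 = 17662.
A: Extension rate ≈ 8322.8 / 17662 = 0.471 mm per year.
Length of B = 0.471 × 20736 = 9766.7 mm.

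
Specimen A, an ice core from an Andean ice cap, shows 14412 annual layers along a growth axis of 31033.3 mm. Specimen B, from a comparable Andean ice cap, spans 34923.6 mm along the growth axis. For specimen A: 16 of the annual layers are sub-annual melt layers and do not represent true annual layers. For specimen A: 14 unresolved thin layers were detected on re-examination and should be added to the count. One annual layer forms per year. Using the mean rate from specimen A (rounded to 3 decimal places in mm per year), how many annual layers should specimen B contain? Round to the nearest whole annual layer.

16213 annual layers

Specimen A: correcting the raw count gives 14412 − 16 + 14 = 14410 true annual layers.
A: Extension rate ≈ 31033.3 / 14410 = 2.154 mm/yr.
For B, 34923.6 / 2.154 = 16213.37 years ≈ 16213 annual layers.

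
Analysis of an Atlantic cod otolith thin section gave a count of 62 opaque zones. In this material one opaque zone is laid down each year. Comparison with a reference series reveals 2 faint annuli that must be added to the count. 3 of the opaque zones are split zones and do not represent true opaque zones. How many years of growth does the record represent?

After corrections the count is 62 − 3 + 2 = 61 opaque zones.
At one opaque zone per year, that is 61 years.

61 yr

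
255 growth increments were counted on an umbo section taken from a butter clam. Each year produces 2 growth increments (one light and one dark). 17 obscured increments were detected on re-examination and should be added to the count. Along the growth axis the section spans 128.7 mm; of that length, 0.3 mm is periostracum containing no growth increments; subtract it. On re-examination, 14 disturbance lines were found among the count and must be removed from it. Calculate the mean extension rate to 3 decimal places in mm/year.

Correcting the raw count gives 255 − 14 + 17 = 258 true growth increments.
With 2 growth increments per year, 258 / 2 = 129 years.
Net length = 128.7 − 0.3 = 128.4 mm.
128.4 mm over 129 years gives 128.4 / 129 ≈ 0.995 mm/year.

0.995 mm/year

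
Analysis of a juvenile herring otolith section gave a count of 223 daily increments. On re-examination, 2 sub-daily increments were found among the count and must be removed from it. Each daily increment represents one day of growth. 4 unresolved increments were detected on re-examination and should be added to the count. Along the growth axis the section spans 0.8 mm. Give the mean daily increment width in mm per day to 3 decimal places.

0.004 mm per day

After corrections the count is 223 − 2 + 4 = 225 daily increments.
0.8 mm over 225 days gives 0.8 / 225 ≈ 0.004 mm per day.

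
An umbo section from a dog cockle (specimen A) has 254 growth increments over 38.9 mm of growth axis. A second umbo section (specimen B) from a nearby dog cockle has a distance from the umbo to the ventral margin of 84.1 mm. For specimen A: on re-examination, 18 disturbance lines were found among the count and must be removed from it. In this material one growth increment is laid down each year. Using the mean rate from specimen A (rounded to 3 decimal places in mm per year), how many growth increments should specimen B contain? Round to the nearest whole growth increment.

Specimen A: after corrections the count is 254 − 18 = 236 growth increments.
A: Extension rate ≈ 38.9 / 236 = 0.165 mm/yr.
Specimen B: 84.1 mm / 0.165 mm per year = 509.70 years ≈ 510 growth increments.

510 growth increments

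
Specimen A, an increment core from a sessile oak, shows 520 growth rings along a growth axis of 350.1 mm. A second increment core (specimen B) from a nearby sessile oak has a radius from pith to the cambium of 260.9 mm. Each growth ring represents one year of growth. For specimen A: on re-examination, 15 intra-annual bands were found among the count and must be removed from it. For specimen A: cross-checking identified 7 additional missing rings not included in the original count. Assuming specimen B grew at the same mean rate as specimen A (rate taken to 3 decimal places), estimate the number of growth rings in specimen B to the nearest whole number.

381 growth rings

Specimen A: correcting the raw count gives 520 − 15 + 7 = 512 true growth rings.
A: 350.1 mm over 512 years gives 350.1 / 512 ≈ 0.684 mm/yr.
B spans 260.9 / 0.684 = 381.43 years ≈ 381 growth rings.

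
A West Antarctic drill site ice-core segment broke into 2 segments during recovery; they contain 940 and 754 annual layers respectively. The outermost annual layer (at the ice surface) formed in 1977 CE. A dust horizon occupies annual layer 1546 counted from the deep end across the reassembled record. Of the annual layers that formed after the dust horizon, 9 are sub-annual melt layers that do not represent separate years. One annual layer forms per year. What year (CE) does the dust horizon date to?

Total annual layers = 940 + 754 = 1694.
1694 − 1546 = 148 annual layers lie beyond the dust horizon toward the ice surface.
Removing the 9 false annual layers leaves 148 − 9 = 139 true annual layers beyond the dust horizon.
1977 − 139 = 1838 CE.

1838 CE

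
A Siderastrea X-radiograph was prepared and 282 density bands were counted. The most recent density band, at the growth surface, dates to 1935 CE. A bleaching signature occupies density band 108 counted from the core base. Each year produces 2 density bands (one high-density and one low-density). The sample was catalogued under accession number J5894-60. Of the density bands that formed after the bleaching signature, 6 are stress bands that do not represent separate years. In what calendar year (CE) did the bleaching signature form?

282 − 108 = 174 density bands lie beyond the bleaching signature toward the growth surface.
Excluding 6 false density bands: 174 − 6 = 168.
Dividing by 2 density bands per year: 168 / 2 = 84 years.
Counting back 84 years from 1935 CE places the bleaching signature in 1935 − 84 = 1851 CE.

1851 CE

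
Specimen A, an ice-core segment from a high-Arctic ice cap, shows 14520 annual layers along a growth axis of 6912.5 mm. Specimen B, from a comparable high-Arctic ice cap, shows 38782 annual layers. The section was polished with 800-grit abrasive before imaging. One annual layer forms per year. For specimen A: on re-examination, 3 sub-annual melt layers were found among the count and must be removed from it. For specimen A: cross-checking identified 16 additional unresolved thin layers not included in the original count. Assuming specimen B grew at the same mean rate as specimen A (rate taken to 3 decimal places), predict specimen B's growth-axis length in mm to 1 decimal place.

18460.2 mm

Specimen A: correcting the raw count gives 14520 − 3 + 16 = 14533 true annual layers.
A: Mean rate = 6912.5 mm / 14533 years ≈ 0.476 mm/yr.
Length of B = 0.476 × 38782 = 18460.2 mm.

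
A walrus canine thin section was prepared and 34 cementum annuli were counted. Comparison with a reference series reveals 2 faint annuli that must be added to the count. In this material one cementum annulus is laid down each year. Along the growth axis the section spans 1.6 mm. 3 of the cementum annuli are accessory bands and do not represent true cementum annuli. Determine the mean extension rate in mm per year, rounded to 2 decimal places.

Correcting the raw count gives 34 − 3 + 2 = 33 true cementum annuli.
Mean rate = 1.6 mm / 33 years ≈ 0.05 mm per year.

0.05 mm per year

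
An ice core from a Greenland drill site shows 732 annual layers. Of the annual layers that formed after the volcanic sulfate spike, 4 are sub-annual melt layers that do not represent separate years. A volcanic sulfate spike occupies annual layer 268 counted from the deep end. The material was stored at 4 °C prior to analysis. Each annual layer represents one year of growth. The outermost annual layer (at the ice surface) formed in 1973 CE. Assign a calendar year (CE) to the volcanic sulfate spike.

1513 CE

732 − 268 = 464 annual layers lie beyond the volcanic sulfate spike toward the ice surface.
464 − 4 false = 460 true annual layers after the volcanic sulfate spike.
The annual layer at the ice surface is 1973 CE, so the volcanic sulfate spike dates to 1973 − 460 = 1513 CE.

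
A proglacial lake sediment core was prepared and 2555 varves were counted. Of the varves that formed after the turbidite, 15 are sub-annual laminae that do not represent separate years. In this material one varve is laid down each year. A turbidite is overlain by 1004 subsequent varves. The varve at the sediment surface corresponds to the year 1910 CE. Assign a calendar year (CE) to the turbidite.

There are 1004 varves younger than the turbidite.
Removing the 15 false varves leaves 1004 − 15 = 989 true varves beyond the turbidite.
The varve at the sediment surface is 1910 CE, so the turbidite dates to 1910 − 989 = 921 CE.

921 CE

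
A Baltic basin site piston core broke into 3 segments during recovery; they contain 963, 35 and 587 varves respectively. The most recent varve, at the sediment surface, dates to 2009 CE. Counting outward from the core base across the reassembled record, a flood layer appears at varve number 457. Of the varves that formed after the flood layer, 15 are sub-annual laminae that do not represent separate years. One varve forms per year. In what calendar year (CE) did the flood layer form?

896 CE

Total varves = 963 + 35 + 587 = 1585.
1585 − 457 = 1128 varves lie beyond the flood layer toward the sediment surface.
Removing the 15 false varves leaves 1128 − 15 = 1113 true varves beyond the flood layer.
2009 − 1113 = 896 CE.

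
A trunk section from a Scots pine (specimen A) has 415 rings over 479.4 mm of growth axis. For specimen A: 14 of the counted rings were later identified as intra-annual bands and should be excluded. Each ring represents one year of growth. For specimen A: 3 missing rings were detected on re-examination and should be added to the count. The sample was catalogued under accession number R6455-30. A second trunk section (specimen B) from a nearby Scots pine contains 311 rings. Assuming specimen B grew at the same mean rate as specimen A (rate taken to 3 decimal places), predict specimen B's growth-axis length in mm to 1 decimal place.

369.2 mm

Specimen A: adjusted count: 415 − 14 + 3 = 404 rings.
A: Extension rate ≈ 479.4 / 404 = 1.187 mm per year.
B's length ≈ 1.187 × 311 = 369.2 mm.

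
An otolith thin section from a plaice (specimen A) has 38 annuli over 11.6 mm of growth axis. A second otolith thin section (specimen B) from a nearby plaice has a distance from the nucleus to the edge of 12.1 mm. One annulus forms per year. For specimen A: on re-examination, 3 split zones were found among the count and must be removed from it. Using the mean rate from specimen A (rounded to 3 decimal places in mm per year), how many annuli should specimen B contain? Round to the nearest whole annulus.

Specimen A: adjusted count: 38 − 3 = 35 annuli.
A: Extension rate ≈ 11.6 / 35 = 0.331 mm/year.
Specimen B: 12.1 mm / 0.331 mm per year = 36.56 years ≈ 37 annuli.

37 annuli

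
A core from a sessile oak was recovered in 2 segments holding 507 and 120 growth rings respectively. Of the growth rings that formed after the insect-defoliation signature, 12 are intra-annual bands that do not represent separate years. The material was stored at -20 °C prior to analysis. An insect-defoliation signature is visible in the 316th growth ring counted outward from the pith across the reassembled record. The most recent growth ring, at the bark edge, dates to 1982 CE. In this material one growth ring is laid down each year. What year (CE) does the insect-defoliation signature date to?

Total growth rings = 507 + 120 = 627.
627 − 316 = 311 growth rings lie beyond the insect-defoliation signature toward the bark edge.
311 − 12 false = 299 true growth rings after the insect-defoliation signature.
Counting back 299 years from 1982 CE places the insect-defoliation signature in 1982 − 299 = 1683 CE.

1683 CE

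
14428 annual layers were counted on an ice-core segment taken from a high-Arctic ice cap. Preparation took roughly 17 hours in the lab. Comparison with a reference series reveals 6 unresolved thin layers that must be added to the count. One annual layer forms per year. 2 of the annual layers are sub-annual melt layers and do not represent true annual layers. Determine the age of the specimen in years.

After corrections the count is 14428 − 2 + 6 = 14432 annual layers.
With a one-to-one annual layer periodicity this is 14432 years.

14432 yr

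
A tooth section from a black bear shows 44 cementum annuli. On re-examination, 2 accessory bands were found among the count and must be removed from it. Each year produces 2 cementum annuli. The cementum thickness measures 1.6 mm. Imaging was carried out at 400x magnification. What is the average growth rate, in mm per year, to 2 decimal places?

Correcting the raw count gives 44 − 2 = 42 true cementum annuli.
Dividing by 2 cementum annuli per year: 42 / 2 = 21 years.
Mean rate = 1.6 mm / 21 years ≈ 0.08 mm per year.

0.08 mm per year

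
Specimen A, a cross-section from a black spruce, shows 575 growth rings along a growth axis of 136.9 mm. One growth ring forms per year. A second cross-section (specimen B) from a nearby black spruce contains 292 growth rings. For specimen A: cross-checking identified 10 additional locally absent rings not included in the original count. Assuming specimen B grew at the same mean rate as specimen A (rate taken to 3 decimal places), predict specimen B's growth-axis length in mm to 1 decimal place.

Specimen A: after corrections the count is 575 + 10 = 585 growth rings.
A: 136.9 mm over 585 years gives 136.9 / 585 ≈ 0.234 mm per year.
For B, 0.234 mm/year × 292 years = 68.3 mm.

68.3 mm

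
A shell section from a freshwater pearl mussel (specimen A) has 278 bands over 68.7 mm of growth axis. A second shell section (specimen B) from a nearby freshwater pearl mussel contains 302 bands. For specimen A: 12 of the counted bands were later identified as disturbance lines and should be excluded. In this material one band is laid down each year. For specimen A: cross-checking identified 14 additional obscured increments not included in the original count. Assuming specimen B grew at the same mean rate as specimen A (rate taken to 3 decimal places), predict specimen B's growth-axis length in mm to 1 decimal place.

74.0 mm

Specimen A: correcting the raw count gives 278 − 12 + 14 = 280 true bands.
A: Mean rate = 68.7 mm / 280 years ≈ 0.245 mm per year.
Length of B = 0.245 × 302 = 74.0 mm.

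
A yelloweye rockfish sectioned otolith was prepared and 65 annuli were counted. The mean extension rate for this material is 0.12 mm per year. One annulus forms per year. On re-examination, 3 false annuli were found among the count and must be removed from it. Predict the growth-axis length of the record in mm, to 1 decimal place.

7.4 mm

Adjusted count: 65 − 3 = 62 annuli.
Predicted length = 0.12 mm/year × 62 years = 7.4 mm.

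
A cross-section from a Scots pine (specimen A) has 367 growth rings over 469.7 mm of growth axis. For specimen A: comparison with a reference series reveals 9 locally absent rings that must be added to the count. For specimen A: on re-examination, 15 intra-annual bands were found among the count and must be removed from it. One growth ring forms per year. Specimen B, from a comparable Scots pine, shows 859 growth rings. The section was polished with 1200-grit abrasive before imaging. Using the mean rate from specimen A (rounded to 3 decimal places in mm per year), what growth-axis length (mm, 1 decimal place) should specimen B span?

1117.6 mm

Specimen A: adjusted count: 367 − 15 + 9 = 361 growth rings.
A: 469.7 mm over 361 years gives 469.7 / 361 ≈ 1.301 mm/year.
Length of B = 1.301 × 859 = 1117.6 mm.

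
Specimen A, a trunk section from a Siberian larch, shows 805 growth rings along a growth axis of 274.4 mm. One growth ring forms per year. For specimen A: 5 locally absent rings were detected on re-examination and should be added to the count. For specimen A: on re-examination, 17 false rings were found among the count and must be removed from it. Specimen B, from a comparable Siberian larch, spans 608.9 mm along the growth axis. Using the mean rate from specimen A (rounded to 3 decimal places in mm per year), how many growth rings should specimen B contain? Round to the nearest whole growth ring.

1760 growth rings

Specimen A: true growth ring count = 805 − 17 + 5 = 793.
A: Mean rate = 274.4 mm / 793 years ≈ 0.346 mm/year.
For B, 608.9 / 0.346 = 1759.83 years ≈ 1760 growth rings.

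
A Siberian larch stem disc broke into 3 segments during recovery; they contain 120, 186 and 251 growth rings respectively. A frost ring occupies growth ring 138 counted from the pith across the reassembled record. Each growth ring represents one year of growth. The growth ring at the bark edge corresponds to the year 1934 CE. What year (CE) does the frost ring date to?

1515 CE

Total growth rings = 120 + 186 + 251 = 557.
The frost ring sits at growth ring 138 from the pith, so 557 − 138 = 419 growth rings formed after it.
Counting back 419 years from 1934 CE places the frost ring in 1934 − 419 = 1515 CE.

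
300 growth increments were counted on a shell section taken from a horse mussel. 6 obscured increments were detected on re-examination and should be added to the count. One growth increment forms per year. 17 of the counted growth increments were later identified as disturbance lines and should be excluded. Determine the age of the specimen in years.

True growth increment count = 300 − 17 + 6 = 289.
One growth increment per year makes the duration 289 years.

289 years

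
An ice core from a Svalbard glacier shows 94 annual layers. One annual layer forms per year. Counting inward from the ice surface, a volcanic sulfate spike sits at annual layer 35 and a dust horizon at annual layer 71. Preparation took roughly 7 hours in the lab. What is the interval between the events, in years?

36 years

71 − 35 = 36 annual layers lie between the two events.
At one annual layer per year, 36 years elapsed between them.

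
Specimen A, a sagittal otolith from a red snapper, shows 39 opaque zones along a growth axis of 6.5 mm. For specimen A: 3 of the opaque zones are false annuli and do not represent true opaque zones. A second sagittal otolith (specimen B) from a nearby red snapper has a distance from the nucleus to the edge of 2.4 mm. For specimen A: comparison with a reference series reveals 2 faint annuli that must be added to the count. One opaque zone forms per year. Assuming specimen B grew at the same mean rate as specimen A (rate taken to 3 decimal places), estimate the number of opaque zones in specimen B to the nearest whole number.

14 opaque zones

Specimen A: true opaque zone count = 39 − 3 + 2 = 38.
A: Mean rate = 6.5 mm / 38 years ≈ 0.171 mm/yr.
For B, 2.4 / 0.171 = 14.04 years ≈ 14 opaque zones.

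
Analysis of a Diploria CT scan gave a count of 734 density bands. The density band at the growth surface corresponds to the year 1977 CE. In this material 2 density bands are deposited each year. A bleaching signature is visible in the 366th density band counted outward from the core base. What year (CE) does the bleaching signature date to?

The bleaching signature sits at density band 366 from the core base, so 734 − 366 = 368 density bands formed after it.
With 2 density bands per year, 368 / 2 = 184 years.
Counting back 184 years from 1977 CE places the bleaching signature in 1977 − 184 = 1793 CE.

1793 CE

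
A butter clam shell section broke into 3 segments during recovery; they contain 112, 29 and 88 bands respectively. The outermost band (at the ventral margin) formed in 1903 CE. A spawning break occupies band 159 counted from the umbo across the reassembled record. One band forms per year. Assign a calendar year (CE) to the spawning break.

1833 CE

Total bands = 112 + 29 + 88 = 229.
Between band 159 and the ventral margin there are 229 − 159 = 70 bands.
Counting back 70 years from 1903 CE places the spawning break in 1903 − 70 = 1833 CE.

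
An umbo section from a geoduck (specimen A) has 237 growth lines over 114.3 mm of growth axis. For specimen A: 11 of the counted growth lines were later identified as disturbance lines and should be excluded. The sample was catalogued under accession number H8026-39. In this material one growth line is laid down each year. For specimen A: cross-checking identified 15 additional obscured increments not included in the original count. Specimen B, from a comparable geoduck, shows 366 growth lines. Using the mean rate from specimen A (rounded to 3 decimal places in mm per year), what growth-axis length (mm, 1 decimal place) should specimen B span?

173.5 mm

Specimen A: adjusted count: 237 − 11 + 15 = 241 growth lines.
A: Mean rate = 114.3 mm / 241 years ≈ 0.474 mm/yr.
Length of B = 0.474 × 366 = 173.5 mm.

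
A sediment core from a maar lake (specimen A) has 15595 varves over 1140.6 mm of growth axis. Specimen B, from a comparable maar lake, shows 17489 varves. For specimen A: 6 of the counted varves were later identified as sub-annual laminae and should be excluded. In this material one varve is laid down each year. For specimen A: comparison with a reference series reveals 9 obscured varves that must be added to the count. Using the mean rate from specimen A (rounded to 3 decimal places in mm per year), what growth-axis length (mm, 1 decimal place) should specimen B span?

1276.7 mm

Specimen A: correcting the raw count gives 15595 − 6 + 9 = 15598 true varves.
A: Extension rate ≈ 1140.6 / 15598 = 0.073 mm/year.
Length of B = 0.073 × 17489 = 1276.7 mm.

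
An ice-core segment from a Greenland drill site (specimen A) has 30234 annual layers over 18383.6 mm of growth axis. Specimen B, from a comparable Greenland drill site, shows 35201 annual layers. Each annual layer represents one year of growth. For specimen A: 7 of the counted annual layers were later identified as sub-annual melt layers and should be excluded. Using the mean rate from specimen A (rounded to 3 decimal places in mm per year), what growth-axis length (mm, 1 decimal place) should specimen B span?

Specimen A: true annual layer count = 30234 − 7 = 30227.
A: 18383.6 mm over 30227 years gives 18383.6 / 30227 ≈ 0.608 mm/yr.
B's length ≈ 0.608 × 35201 = 21402.2 mm.

21402.2 mm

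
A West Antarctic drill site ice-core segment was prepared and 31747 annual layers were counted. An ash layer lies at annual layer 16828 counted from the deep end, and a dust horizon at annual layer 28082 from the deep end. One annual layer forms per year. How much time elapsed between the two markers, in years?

The two markers are separated by 28082 − 16828 = 11254 annual layers.
One annual layer per year makes the interval 11254 years.

11254 years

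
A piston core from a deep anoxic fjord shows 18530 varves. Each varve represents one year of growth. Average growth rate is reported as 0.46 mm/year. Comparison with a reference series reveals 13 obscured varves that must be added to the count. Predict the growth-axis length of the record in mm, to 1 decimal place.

8529.8 mm

True varve count = 18530 + 13 = 18543.
Predicted length = 0.46 mm/year × 18543 years = 8529.8 mm.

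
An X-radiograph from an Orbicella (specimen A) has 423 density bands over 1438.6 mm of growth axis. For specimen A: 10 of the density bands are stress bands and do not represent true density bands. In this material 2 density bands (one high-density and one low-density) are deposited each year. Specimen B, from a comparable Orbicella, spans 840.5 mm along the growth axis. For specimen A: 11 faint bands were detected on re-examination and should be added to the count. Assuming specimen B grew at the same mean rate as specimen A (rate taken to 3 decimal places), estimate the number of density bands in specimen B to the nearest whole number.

Specimen A: after corrections the count is 423 − 10 + 11 = 424 density bands.
Specimen A: 424 density bands at 2 per year is 424 / 2 = 212 years.
A: Extension rate ≈ 1438.6 / 212 = 6.786 mm/year.
B spans 840.5 / 6.786 = 123.86 years; at 2 density bands per year that is 123.86 × 2 ≈ 248 density bands.

248 density bands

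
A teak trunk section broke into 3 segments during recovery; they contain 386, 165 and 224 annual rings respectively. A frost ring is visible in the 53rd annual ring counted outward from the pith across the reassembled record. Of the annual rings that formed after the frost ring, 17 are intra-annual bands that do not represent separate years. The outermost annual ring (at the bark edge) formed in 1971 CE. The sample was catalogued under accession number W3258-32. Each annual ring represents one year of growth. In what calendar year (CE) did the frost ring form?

1266 CE

Total annual rings = 386 + 165 + 224 = 775.
Between annual ring 53 and the bark edge there are 775 − 53 = 722 annual rings.
Excluding 17 false annual rings: 722 − 17 = 705.
The annual ring at the bark edge is 1971 CE, so the frost ring dates to 1971 − 705 = 1266 CE.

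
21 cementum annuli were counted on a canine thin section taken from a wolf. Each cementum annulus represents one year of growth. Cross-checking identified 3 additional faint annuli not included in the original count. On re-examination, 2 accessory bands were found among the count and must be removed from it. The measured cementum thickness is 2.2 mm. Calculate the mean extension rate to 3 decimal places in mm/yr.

0.100 mm/yr

After corrections the count is 21 − 2 + 3 = 22 cementum annuli.
Mean rate = 2.2 mm / 22 years ≈ 0.100 mm/yr.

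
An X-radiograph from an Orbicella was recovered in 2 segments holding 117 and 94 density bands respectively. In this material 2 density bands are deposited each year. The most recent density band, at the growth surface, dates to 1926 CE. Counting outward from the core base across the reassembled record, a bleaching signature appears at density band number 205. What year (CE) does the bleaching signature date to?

1923 CE

Total density bands = 117 + 94 = 211.
Between density band 205 and the growth surface there are 211 − 205 = 6 density bands.
Dividing by 2 density bands per year: 6 / 2 = 3 years.
1926 − 3 = 1923 CE.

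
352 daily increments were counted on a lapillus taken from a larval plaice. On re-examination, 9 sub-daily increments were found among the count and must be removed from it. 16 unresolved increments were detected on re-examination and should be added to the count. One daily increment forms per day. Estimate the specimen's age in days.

True daily increment count = 352 − 9 + 16 = 359.
At one daily increment per day, that is 359 days.

359 d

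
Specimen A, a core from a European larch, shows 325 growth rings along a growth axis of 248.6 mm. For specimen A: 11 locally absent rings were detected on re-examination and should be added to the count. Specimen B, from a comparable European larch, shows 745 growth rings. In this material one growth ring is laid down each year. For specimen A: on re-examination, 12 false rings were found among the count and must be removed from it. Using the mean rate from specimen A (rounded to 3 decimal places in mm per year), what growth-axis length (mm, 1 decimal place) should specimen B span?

571.4 mm

Specimen A: adjusted count: 325 − 12 + 11 = 324 growth rings.
A: 248.6 mm over 324 years gives 248.6 / 324 ≈ 0.767 mm/yr.
Length of B = 0.767 × 745 = 571.4 mm.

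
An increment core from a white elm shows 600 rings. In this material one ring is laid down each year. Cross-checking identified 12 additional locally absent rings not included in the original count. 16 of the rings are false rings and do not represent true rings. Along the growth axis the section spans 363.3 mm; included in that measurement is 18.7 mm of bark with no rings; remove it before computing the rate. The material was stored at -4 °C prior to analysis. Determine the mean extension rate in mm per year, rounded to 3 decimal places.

0.578 mm per year

Adjusted count: 600 − 16 + 12 = 596 rings.
Net length = 363.3 − 18.7 = 344.6 mm.
344.6 mm over 596 years gives 344.6 / 596 ≈ 0.578 mm per year.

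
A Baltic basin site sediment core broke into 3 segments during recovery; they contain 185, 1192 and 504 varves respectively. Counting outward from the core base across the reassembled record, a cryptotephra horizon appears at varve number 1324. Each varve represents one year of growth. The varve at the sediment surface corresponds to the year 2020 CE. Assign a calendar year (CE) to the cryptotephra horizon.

Total varves = 185 + 1192 + 504 = 1881.
1881 − 1324 = 557 varves lie beyond the cryptotephra horizon toward the sediment surface.
2020 − 557 = 1463 CE.

1463 CE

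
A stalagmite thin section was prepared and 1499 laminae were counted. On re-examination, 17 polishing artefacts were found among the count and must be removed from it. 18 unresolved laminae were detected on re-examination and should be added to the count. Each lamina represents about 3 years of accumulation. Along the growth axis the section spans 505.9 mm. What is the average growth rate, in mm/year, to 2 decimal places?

Adjusted count: 1499 − 17 + 18 = 1500 laminae.
1500 laminae at 3 years each span 1500 × 3 = 4500 years.
Mean rate = 505.9 mm / 4500 years ≈ 0.11 mm/year.

0.11 mm/year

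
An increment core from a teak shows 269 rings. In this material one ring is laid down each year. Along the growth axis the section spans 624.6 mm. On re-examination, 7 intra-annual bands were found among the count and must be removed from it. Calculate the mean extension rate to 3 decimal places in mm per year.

Correcting the raw count gives 269 − 7 = 262 true rings.
Mean rate = 624.6 mm / 262 years ≈ 2.384 mm per year.

2.384 mm per year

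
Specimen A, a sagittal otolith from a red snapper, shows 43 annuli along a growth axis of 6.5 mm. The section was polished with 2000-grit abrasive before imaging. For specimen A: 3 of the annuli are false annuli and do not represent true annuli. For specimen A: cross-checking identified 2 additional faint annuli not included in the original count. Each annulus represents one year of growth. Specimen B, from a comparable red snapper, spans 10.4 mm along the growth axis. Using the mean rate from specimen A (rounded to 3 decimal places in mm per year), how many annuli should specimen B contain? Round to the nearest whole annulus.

Specimen A: adjusted count: 43 − 3 + 2 = 42 annuli.
A: 6.5 mm over 42 years gives 6.5 / 42 ≈ 0.155 mm/year.
B spans 10.4 / 0.155 = 67.10 years ≈ 67 annuli.

67 annuli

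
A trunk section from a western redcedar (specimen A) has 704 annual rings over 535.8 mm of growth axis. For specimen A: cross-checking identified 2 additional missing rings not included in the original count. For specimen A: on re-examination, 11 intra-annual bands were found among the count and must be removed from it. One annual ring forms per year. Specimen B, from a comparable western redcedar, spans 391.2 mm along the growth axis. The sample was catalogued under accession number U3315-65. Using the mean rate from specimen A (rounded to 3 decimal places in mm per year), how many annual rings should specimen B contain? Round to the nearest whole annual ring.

507 annual rings

Specimen A: correcting the raw count gives 704 − 11 + 2 = 695 true annual rings.
A: 535.8 mm over 695 years gives 535.8 / 695 ≈ 0.771 mm per year.
Specimen B: 391.2 mm / 0.771 mm per year = 507.39 years ≈ 507 annual rings.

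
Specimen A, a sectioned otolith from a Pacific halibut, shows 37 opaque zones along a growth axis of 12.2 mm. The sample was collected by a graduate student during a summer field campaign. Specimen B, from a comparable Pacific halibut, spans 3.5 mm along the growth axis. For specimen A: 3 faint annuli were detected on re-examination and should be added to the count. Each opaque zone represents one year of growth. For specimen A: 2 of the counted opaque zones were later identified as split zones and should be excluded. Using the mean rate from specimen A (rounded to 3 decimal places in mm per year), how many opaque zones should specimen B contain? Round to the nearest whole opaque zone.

Specimen A: after corrections the count is 37 − 2 + 3 = 38 opaque zones.
A: Extension rate ≈ 12.2 / 38 = 0.321 mm per year.
B spans 3.5 / 0.321 = 10.90 years ≈ 11 opaque zones.

11 opaque zones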